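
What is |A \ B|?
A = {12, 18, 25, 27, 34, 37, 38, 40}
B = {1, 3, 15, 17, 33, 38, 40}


Set A = {12, 18, 25, 27, 34, 37, 38, 40}
Set B = {1, 3, 15, 17, 33, 38, 40}
A \ B = {12, 18, 25, 27, 34, 37}
|A \ B| = 6

6


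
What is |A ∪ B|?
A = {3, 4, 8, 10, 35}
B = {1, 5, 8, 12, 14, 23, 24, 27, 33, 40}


Set A = {3, 4, 8, 10, 35}, |A| = 5
Set B = {1, 5, 8, 12, 14, 23, 24, 27, 33, 40}, |B| = 10
A ∩ B = {8}, |A ∩ B| = 1
|A ∪ B| = |A| + |B| - |A ∩ B| = 5 + 10 - 1 = 14

14


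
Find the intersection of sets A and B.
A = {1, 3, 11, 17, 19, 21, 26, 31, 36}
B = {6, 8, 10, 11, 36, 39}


Set A = {1, 3, 11, 17, 19, 21, 26, 31, 36}
Set B = {6, 8, 10, 11, 36, 39}
A ∩ B includes only elements in both sets.
Check each element of A against B:
1 ✗, 3 ✗, 11 ✓, 17 ✗, 19 ✗, 21 ✗, 26 ✗, 31 ✗, 36 ✓
A ∩ B = {11, 36}

{11, 36}


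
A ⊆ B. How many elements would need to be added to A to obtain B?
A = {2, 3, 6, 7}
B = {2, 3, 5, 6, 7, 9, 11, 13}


Set A = {2, 3, 6, 7}, |A| = 4
Set B = {2, 3, 5, 6, 7, 9, 11, 13}, |B| = 8
Since A ⊆ B: B \ A = {5, 9, 11, 13}
|B| - |A| = 8 - 4 = 4

4


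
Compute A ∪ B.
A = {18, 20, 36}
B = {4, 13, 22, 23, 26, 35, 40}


Set A = {18, 20, 36}
Set B = {4, 13, 22, 23, 26, 35, 40}
A ∪ B includes all elements in either set.
Elements from A: {18, 20, 36}
Elements from B not already included: {4, 13, 22, 23, 26, 35, 40}
A ∪ B = {4, 13, 18, 20, 22, 23, 26, 35, 36, 40}

{4, 13, 18, 20, 22, 23, 26, 35, 36, 40}


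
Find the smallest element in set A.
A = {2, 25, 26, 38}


Set A = {2, 25, 26, 38}
Elements in ascending order: 2, 25, 26, 38
The smallest element is 2.

2


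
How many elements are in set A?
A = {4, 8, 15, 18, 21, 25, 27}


Set A = {4, 8, 15, 18, 21, 25, 27}
Listing elements: 4, 8, 15, 18, 21, 25, 27
Counting: 7 elements
|A| = 7

7


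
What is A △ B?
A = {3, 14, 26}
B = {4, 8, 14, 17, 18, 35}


Set A = {3, 14, 26}
Set B = {4, 8, 14, 17, 18, 35}
A △ B = (A \ B) ∪ (B \ A)
Elements in A but not B: {3, 26}
Elements in B but not A: {4, 8, 17, 18, 35}
A △ B = {3, 4, 8, 17, 18, 26, 35}

{3, 4, 8, 17, 18, 26, 35}


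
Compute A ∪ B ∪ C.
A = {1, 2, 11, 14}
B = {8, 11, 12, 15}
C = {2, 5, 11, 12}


Set A = {1, 2, 11, 14}
Set B = {8, 11, 12, 15}
Set C = {2, 5, 11, 12}
First, A ∪ B = {1, 2, 8, 11, 12, 14, 15}
Then, (A ∪ B) ∪ C = {1, 2, 5, 8, 11, 12, 14, 15}

{1, 2, 5, 8, 11, 12, 14, 15}


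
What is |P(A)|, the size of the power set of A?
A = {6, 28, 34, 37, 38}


Set A = {6, 28, 34, 37, 38}
|A| = 5
The power set P(A) contains all subsets of A.
|P(A)| = 2^|A| = 2^5 = 32

32


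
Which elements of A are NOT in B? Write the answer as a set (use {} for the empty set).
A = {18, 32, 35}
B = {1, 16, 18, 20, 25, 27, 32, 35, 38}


Set A = {18, 32, 35}
Set B = {1, 16, 18, 20, 25, 27, 32, 35, 38}
Check each element of A against B:
18 ∈ B, 32 ∈ B, 35 ∈ B
Elements of A not in B: {}

{}


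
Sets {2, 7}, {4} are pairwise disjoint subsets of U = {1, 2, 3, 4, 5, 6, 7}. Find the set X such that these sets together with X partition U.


U = {1, 2, 3, 4, 5, 6, 7}
Shown blocks: {2, 7}, {4}
A partition's blocks are pairwise disjoint and cover U, so the missing block = U \ (union of shown blocks).
Union of shown blocks: {2, 4, 7}
Missing block = U \ (union) = {1, 3, 5, 6}

{1, 3, 5, 6}


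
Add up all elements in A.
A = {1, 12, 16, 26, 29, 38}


Set A = {1, 12, 16, 26, 29, 38}
Sum = 1 + 12 + 16 + 26 + 29 + 38 = 122

122


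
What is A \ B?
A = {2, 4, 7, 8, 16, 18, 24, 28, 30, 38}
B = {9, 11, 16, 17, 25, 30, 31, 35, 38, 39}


Set A = {2, 4, 7, 8, 16, 18, 24, 28, 30, 38}
Set B = {9, 11, 16, 17, 25, 30, 31, 35, 38, 39}
A \ B includes elements in A that are not in B.
Check each element of A:
2 (not in B, keep), 4 (not in B, keep), 7 (not in B, keep), 8 (not in B, keep), 16 (in B, remove), 18 (not in B, keep), 24 (not in B, keep), 28 (not in B, keep), 30 (in B, remove), 38 (in B, remove)
A \ B = {2, 4, 7, 8, 18, 24, 28}

{2, 4, 7, 8, 18, 24, 28}


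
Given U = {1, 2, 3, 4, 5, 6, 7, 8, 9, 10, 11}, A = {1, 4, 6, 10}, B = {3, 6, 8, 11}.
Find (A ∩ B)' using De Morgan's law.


U = {1, 2, 3, 4, 5, 6, 7, 8, 9, 10, 11}
A = {1, 4, 6, 10}, B = {3, 6, 8, 11}
A ∩ B = {6}
(A ∩ B)' = U \ (A ∩ B) = {1, 2, 3, 4, 5, 7, 8, 9, 10, 11}
Verification via A' ∪ B': A' = {2, 3, 5, 7, 8, 9, 11}, B' = {1, 2, 4, 5, 7, 9, 10}
A' ∪ B' = {1, 2, 3, 4, 5, 7, 8, 9, 10, 11} ✓

{1, 2, 3, 4, 5, 7, 8, 9, 10, 11}


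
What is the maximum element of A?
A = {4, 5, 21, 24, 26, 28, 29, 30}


Set A = {4, 5, 21, 24, 26, 28, 29, 30}
Elements in ascending order: 4, 5, 21, 24, 26, 28, 29, 30
The largest element is 30.

30


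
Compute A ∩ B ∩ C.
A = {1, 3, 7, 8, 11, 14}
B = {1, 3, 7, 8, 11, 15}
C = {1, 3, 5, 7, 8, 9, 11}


Set A = {1, 3, 7, 8, 11, 14}
Set B = {1, 3, 7, 8, 11, 15}
Set C = {1, 3, 5, 7, 8, 9, 11}
First, A ∩ B = {1, 3, 7, 8, 11}
Then, (A ∩ B) ∩ C = {1, 3, 7, 8, 11}

{1, 3, 7, 8, 11}


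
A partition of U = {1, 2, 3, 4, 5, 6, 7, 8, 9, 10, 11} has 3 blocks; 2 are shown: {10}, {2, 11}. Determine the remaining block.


U = {1, 2, 3, 4, 5, 6, 7, 8, 9, 10, 11}
Shown blocks: {10}, {2, 11}
A partition's blocks are pairwise disjoint and cover U, so the missing block = U \ (union of shown blocks).
Union of shown blocks: {2, 10, 11}
Missing block = U \ (union) = {1, 3, 4, 5, 6, 7, 8, 9}

{1, 3, 4, 5, 6, 7, 8, 9}


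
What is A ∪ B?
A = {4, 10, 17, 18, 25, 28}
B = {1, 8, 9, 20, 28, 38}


Set A = {4, 10, 17, 18, 25, 28}
Set B = {1, 8, 9, 20, 28, 38}
A ∪ B includes all elements in either set.
Elements from A: {4, 10, 17, 18, 25, 28}
Elements from B not already included: {1, 8, 9, 20, 38}
A ∪ B = {1, 4, 8, 9, 10, 17, 18, 20, 25, 28, 38}

{1, 4, 8, 9, 10, 17, 18, 20, 25, 28, 38}


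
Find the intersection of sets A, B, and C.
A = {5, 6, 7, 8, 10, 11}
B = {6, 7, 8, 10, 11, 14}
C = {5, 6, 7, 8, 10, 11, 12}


Set A = {5, 6, 7, 8, 10, 11}
Set B = {6, 7, 8, 10, 11, 14}
Set C = {5, 6, 7, 8, 10, 11, 12}
First, A ∩ B = {6, 7, 8, 10, 11}
Then, (A ∩ B) ∩ C = {6, 7, 8, 10, 11}

{6, 7, 8, 10, 11}


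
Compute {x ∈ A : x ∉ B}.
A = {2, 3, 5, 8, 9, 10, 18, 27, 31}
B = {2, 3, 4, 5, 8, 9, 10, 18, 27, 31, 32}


Set A = {2, 3, 5, 8, 9, 10, 18, 27, 31}
Set B = {2, 3, 4, 5, 8, 9, 10, 18, 27, 31, 32}
Check each element of A against B:
2 ∈ B, 3 ∈ B, 5 ∈ B, 8 ∈ B, 9 ∈ B, 10 ∈ B, 18 ∈ B, 27 ∈ B, 31 ∈ B
Elements of A not in B: {}

{}


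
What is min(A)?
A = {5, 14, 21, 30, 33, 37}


Set A = {5, 14, 21, 30, 33, 37}
Elements in ascending order: 5, 14, 21, 30, 33, 37
The smallest element is 5.

5


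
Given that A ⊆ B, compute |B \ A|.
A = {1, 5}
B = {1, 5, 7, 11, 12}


Set A = {1, 5}, |A| = 2
Set B = {1, 5, 7, 11, 12}, |B| = 5
Since A ⊆ B: B \ A = {7, 11, 12}
|B| - |A| = 5 - 2 = 3

3


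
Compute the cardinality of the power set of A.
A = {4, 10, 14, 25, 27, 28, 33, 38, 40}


Set A = {4, 10, 14, 25, 27, 28, 33, 38, 40}
|A| = 9
The power set P(A) contains all subsets of A.
|P(A)| = 2^|A| = 2^9 = 512

512


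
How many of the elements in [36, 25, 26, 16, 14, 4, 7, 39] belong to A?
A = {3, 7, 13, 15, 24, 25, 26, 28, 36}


Set A = {3, 7, 13, 15, 24, 25, 26, 28, 36}
Candidates: [36, 25, 26, 16, 14, 4, 7, 39]
Check each candidate:
36 ∈ A, 25 ∈ A, 26 ∈ A, 16 ∉ A, 14 ∉ A, 4 ∉ A, 7 ∈ A, 39 ∉ A
Count of candidates in A: 4

4


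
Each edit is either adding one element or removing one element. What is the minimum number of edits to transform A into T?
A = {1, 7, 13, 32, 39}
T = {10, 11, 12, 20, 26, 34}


Set A = {1, 7, 13, 32, 39}
Set T = {10, 11, 12, 20, 26, 34}
Elements to remove from A (in A, not in T): {1, 7, 13, 32, 39} → 5 removals
Elements to add to A (in T, not in A): {10, 11, 12, 20, 26, 34} → 6 additions
Total edits = 5 + 6 = 11

11


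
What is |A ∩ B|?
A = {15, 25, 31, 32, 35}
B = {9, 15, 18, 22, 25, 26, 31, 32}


Set A = {15, 25, 31, 32, 35}
Set B = {9, 15, 18, 22, 25, 26, 31, 32}
A ∩ B = {15, 25, 31, 32}
|A ∩ B| = 4

4


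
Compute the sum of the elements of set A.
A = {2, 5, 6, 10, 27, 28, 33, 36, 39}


Set A = {2, 5, 6, 10, 27, 28, 33, 36, 39}
Sum = 2 + 5 + 6 + 10 + 27 + 28 + 33 + 36 + 39 = 186

186


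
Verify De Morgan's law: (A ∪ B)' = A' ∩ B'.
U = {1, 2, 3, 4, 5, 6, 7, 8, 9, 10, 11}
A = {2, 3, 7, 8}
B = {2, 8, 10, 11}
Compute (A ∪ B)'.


U = {1, 2, 3, 4, 5, 6, 7, 8, 9, 10, 11}
A = {2, 3, 7, 8}, B = {2, 8, 10, 11}
A ∪ B = {2, 3, 7, 8, 10, 11}
(A ∪ B)' = U \ (A ∪ B) = {1, 4, 5, 6, 9}
Verification via A' ∩ B': A' = {1, 4, 5, 6, 9, 10, 11}, B' = {1, 3, 4, 5, 6, 7, 9}
A' ∩ B' = {1, 4, 5, 6, 9} ✓

{1, 4, 5, 6, 9}


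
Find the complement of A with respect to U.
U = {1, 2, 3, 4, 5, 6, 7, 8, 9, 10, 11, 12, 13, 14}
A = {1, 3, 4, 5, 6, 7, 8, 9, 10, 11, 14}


Universal set U = {1, 2, 3, 4, 5, 6, 7, 8, 9, 10, 11, 12, 13, 14}
Set A = {1, 3, 4, 5, 6, 7, 8, 9, 10, 11, 14}
A' = U \ A = elements in U but not in A
Checking each element of U:
1 (in A, exclude), 2 (not in A, include), 3 (in A, exclude), 4 (in A, exclude), 5 (in A, exclude), 6 (in A, exclude), 7 (in A, exclude), 8 (in A, exclude), 9 (in A, exclude), 10 (in A, exclude), 11 (in A, exclude), 12 (not in A, include), 13 (not in A, include), 14 (in A, exclude)
A' = {2, 12, 13}

{2, 12, 13}


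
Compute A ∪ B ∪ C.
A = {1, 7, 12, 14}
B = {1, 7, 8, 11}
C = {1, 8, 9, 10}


Set A = {1, 7, 12, 14}
Set B = {1, 7, 8, 11}
Set C = {1, 8, 9, 10}
First, A ∪ B = {1, 7, 8, 11, 12, 14}
Then, (A ∪ B) ∪ C = {1, 7, 8, 9, 10, 11, 12, 14}

{1, 7, 8, 9, 10, 11, 12, 14}


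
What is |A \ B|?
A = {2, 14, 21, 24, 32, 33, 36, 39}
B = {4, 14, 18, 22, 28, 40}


Set A = {2, 14, 21, 24, 32, 33, 36, 39}
Set B = {4, 14, 18, 22, 28, 40}
A \ B = {2, 21, 24, 32, 33, 36, 39}
|A \ B| = 7

7


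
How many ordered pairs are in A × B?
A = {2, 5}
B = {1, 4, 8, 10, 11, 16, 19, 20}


Set A = {2, 5} has 2 elements.
Set B = {1, 4, 8, 10, 11, 16, 19, 20} has 8 elements.
|A × B| = |A| × |B| = 2 × 8 = 16

16


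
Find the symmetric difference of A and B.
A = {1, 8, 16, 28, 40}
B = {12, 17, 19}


Set A = {1, 8, 16, 28, 40}
Set B = {12, 17, 19}
A △ B = (A \ B) ∪ (B \ A)
Elements in A but not B: {1, 8, 16, 28, 40}
Elements in B but not A: {12, 17, 19}
A △ B = {1, 8, 12, 16, 17, 19, 28, 40}

{1, 8, 12, 16, 17, 19, 28, 40}


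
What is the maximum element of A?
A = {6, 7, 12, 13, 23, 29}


Set A = {6, 7, 12, 13, 23, 29}
Elements in ascending order: 6, 7, 12, 13, 23, 29
The largest element is 29.

29


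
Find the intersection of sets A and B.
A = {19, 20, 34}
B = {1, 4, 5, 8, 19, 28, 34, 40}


Set A = {19, 20, 34}
Set B = {1, 4, 5, 8, 19, 28, 34, 40}
A ∩ B includes only elements in both sets.
Check each element of A against B:
19 ✓, 20 ✗, 34 ✓
A ∩ B = {19, 34}

{19, 34}


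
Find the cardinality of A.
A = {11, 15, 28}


Set A = {11, 15, 28}
Listing elements: 11, 15, 28
Counting: 3 elements
|A| = 3

3


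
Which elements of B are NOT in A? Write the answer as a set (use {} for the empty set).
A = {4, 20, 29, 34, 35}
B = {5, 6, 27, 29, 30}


Set A = {4, 20, 29, 34, 35}
Set B = {5, 6, 27, 29, 30}
Check each element of B against A:
5 ∉ A (include), 6 ∉ A (include), 27 ∉ A (include), 29 ∈ A, 30 ∉ A (include)
Elements of B not in A: {5, 6, 27, 30}

{5, 6, 27, 30}


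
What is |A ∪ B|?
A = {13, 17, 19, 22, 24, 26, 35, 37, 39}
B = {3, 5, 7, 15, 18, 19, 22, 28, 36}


Set A = {13, 17, 19, 22, 24, 26, 35, 37, 39}, |A| = 9
Set B = {3, 5, 7, 15, 18, 19, 22, 28, 36}, |B| = 9
A ∩ B = {19, 22}, |A ∩ B| = 2
|A ∪ B| = |A| + |B| - |A ∩ B| = 9 + 9 - 2 = 16

16


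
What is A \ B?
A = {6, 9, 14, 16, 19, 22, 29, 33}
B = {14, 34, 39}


Set A = {6, 9, 14, 16, 19, 22, 29, 33}
Set B = {14, 34, 39}
A \ B includes elements in A that are not in B.
Check each element of A:
6 (not in B, keep), 9 (not in B, keep), 14 (in B, remove), 16 (not in B, keep), 19 (not in B, keep), 22 (not in B, keep), 29 (not in B, keep), 33 (not in B, keep)
A \ B = {6, 9, 16, 19, 22, 29, 33}

{6, 9, 16, 19, 22, 29, 33}


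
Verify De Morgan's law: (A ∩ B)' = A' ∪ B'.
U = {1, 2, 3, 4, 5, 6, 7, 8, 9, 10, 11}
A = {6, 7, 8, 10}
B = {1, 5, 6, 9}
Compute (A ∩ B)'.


U = {1, 2, 3, 4, 5, 6, 7, 8, 9, 10, 11}
A = {6, 7, 8, 10}, B = {1, 5, 6, 9}
A ∩ B = {6}
(A ∩ B)' = U \ (A ∩ B) = {1, 2, 3, 4, 5, 7, 8, 9, 10, 11}
Verification via A' ∪ B': A' = {1, 2, 3, 4, 5, 9, 11}, B' = {2, 3, 4, 7, 8, 10, 11}
A' ∪ B' = {1, 2, 3, 4, 5, 7, 8, 9, 10, 11} ✓

{1, 2, 3, 4, 5, 7, 8, 9, 10, 11}


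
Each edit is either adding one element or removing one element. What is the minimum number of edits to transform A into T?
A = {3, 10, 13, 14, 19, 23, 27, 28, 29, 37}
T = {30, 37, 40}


Set A = {3, 10, 13, 14, 19, 23, 27, 28, 29, 37}
Set T = {30, 37, 40}
Elements to remove from A (in A, not in T): {3, 10, 13, 14, 19, 23, 27, 28, 29} → 9 removals
Elements to add to A (in T, not in A): {30, 40} → 2 additions
Total edits = 9 + 2 = 11

11


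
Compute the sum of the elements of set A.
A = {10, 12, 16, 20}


Set A = {10, 12, 16, 20}
Sum = 10 + 12 + 16 + 20 = 58

58


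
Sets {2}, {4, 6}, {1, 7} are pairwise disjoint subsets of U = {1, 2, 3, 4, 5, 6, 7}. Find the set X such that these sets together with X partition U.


U = {1, 2, 3, 4, 5, 6, 7}
Shown blocks: {2}, {4, 6}, {1, 7}
A partition's blocks are pairwise disjoint and cover U, so the missing block = U \ (union of shown blocks).
Union of shown blocks: {1, 2, 4, 6, 7}
Missing block = U \ (union) = {3, 5}

{3, 5}


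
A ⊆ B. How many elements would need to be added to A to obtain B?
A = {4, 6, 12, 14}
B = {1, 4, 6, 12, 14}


Set A = {4, 6, 12, 14}, |A| = 4
Set B = {1, 4, 6, 12, 14}, |B| = 5
Since A ⊆ B: B \ A = {1}
|B| - |A| = 5 - 4 = 1

1


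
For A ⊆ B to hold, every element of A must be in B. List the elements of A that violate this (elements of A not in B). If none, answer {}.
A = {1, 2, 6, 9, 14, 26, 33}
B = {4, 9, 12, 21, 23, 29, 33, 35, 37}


Set A = {1, 2, 6, 9, 14, 26, 33}
Set B = {4, 9, 12, 21, 23, 29, 33, 35, 37}
Check each element of A against B:
1 ∉ B (include), 2 ∉ B (include), 6 ∉ B (include), 9 ∈ B, 14 ∉ B (include), 26 ∉ B (include), 33 ∈ B
Elements of A not in B: {1, 2, 6, 14, 26}

{1, 2, 6, 14, 26}


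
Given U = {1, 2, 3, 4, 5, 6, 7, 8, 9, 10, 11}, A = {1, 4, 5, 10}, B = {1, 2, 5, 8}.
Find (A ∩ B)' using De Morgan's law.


U = {1, 2, 3, 4, 5, 6, 7, 8, 9, 10, 11}
A = {1, 4, 5, 10}, B = {1, 2, 5, 8}
A ∩ B = {1, 5}
(A ∩ B)' = U \ (A ∩ B) = {2, 3, 4, 6, 7, 8, 9, 10, 11}
Verification via A' ∪ B': A' = {2, 3, 6, 7, 8, 9, 11}, B' = {3, 4, 6, 7, 9, 10, 11}
A' ∪ B' = {2, 3, 4, 6, 7, 8, 9, 10, 11} ✓

{2, 3, 4, 6, 7, 8, 9, 10, 11}


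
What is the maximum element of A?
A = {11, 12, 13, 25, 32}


Set A = {11, 12, 13, 25, 32}
Elements in ascending order: 11, 12, 13, 25, 32
The largest element is 32.

32


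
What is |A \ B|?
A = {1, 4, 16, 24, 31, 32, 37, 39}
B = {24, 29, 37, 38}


Set A = {1, 4, 16, 24, 31, 32, 37, 39}
Set B = {24, 29, 37, 38}
A \ B = {1, 4, 16, 31, 32, 39}
|A \ B| = 6

6


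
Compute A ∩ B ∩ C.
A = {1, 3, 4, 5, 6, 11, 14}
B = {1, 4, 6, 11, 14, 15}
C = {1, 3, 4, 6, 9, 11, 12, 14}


Set A = {1, 3, 4, 5, 6, 11, 14}
Set B = {1, 4, 6, 11, 14, 15}
Set C = {1, 3, 4, 6, 9, 11, 12, 14}
First, A ∩ B = {1, 4, 6, 11, 14}
Then, (A ∩ B) ∩ C = {1, 4, 6, 11, 14}

{1, 4, 6, 11, 14}


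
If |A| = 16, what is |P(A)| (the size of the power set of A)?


The set has 16 elements.
The power set contains all possible subsets.
|P(A)| = 2^|A| = 2^16 = 65536

65536


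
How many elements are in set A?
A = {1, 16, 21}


Set A = {1, 16, 21}
Listing elements: 1, 16, 21
Counting: 3 elements
|A| = 3

3


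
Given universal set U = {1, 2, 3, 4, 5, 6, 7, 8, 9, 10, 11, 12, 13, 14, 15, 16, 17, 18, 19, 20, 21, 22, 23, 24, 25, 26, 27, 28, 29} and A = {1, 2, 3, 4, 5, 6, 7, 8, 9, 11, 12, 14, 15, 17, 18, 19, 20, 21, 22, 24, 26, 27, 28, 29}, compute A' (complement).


Universal set U = {1, 2, 3, 4, 5, 6, 7, 8, 9, 10, 11, 12, 13, 14, 15, 16, 17, 18, 19, 20, 21, 22, 23, 24, 25, 26, 27, 28, 29}
Set A = {1, 2, 3, 4, 5, 6, 7, 8, 9, 11, 12, 14, 15, 17, 18, 19, 20, 21, 22, 24, 26, 27, 28, 29}
A' = U \ A = elements in U but not in A
Checking each element of U:
1 (in A, exclude), 2 (in A, exclude), 3 (in A, exclude), 4 (in A, exclude), 5 (in A, exclude), 6 (in A, exclude), 7 (in A, exclude), 8 (in A, exclude), 9 (in A, exclude), 10 (not in A, include), 11 (in A, exclude), 12 (in A, exclude), 13 (not in A, include), 14 (in A, exclude), 15 (in A, exclude), 16 (not in A, include), 17 (in A, exclude), 18 (in A, exclude), 19 (in A, exclude), 20 (in A, exclude), 21 (in A, exclude), 22 (in A, exclude), 23 (not in A, include), 24 (in A, exclude), 25 (not in A, include), 26 (in A, exclude), 27 (in A, exclude), 28 (in A, exclude), 29 (in A, exclude)
A' = {10, 13, 16, 23, 25}

{10, 13, 16, 23, 25}


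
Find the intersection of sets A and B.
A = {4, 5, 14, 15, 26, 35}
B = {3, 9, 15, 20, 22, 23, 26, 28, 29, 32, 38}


Set A = {4, 5, 14, 15, 26, 35}
Set B = {3, 9, 15, 20, 22, 23, 26, 28, 29, 32, 38}
A ∩ B includes only elements in both sets.
Check each element of A against B:
4 ✗, 5 ✗, 14 ✗, 15 ✓, 26 ✓, 35 ✗
A ∩ B = {15, 26}

{15, 26}


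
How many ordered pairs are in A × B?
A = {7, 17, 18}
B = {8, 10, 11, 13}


Set A = {7, 17, 18} has 3 elements.
Set B = {8, 10, 11, 13} has 4 elements.
|A × B| = |A| × |B| = 3 × 4 = 12

12


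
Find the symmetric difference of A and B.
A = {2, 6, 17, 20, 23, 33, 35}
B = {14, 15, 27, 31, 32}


Set A = {2, 6, 17, 20, 23, 33, 35}
Set B = {14, 15, 27, 31, 32}
A △ B = (A \ B) ∪ (B \ A)
Elements in A but not B: {2, 6, 17, 20, 23, 33, 35}
Elements in B but not A: {14, 15, 27, 31, 32}
A △ B = {2, 6, 14, 15, 17, 20, 23, 27, 31, 32, 33, 35}

{2, 6, 14, 15, 17, 20, 23, 27, 31, 32, 33, 35}


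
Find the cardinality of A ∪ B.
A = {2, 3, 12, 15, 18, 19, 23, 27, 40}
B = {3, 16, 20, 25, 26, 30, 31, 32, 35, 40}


Set A = {2, 3, 12, 15, 18, 19, 23, 27, 40}, |A| = 9
Set B = {3, 16, 20, 25, 26, 30, 31, 32, 35, 40}, |B| = 10
A ∩ B = {3, 40}, |A ∩ B| = 2
|A ∪ B| = |A| + |B| - |A ∩ B| = 9 + 10 - 2 = 17

17


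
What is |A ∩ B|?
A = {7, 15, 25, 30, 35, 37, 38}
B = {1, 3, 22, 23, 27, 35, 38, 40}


Set A = {7, 15, 25, 30, 35, 37, 38}
Set B = {1, 3, 22, 23, 27, 35, 38, 40}
A ∩ B = {35, 38}
|A ∩ B| = 2

2


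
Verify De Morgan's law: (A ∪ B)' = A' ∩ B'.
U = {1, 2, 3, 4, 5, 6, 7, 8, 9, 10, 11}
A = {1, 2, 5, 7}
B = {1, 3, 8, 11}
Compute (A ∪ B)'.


U = {1, 2, 3, 4, 5, 6, 7, 8, 9, 10, 11}
A = {1, 2, 5, 7}, B = {1, 3, 8, 11}
A ∪ B = {1, 2, 3, 5, 7, 8, 11}
(A ∪ B)' = U \ (A ∪ B) = {4, 6, 9, 10}
Verification via A' ∩ B': A' = {3, 4, 6, 8, 9, 10, 11}, B' = {2, 4, 5, 6, 7, 9, 10}
A' ∩ B' = {4, 6, 9, 10} ✓

{4, 6, 9, 10}


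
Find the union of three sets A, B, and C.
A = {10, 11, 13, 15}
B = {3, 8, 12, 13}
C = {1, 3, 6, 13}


Set A = {10, 11, 13, 15}
Set B = {3, 8, 12, 13}
Set C = {1, 3, 6, 13}
First, A ∪ B = {3, 8, 10, 11, 12, 13, 15}
Then, (A ∪ B) ∪ C = {1, 3, 6, 8, 10, 11, 12, 13, 15}

{1, 3, 6, 8, 10, 11, 12, 13, 15}


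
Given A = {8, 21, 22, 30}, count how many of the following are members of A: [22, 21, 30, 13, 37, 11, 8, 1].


Set A = {8, 21, 22, 30}
Candidates: [22, 21, 30, 13, 37, 11, 8, 1]
Check each candidate:
22 ∈ A, 21 ∈ A, 30 ∈ A, 13 ∉ A, 37 ∉ A, 11 ∉ A, 8 ∈ A, 1 ∉ A
Count of candidates in A: 4

4


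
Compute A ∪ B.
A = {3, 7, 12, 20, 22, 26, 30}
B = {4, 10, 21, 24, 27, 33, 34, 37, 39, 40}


Set A = {3, 7, 12, 20, 22, 26, 30}
Set B = {4, 10, 21, 24, 27, 33, 34, 37, 39, 40}
A ∪ B includes all elements in either set.
Elements from A: {3, 7, 12, 20, 22, 26, 30}
Elements from B not already included: {4, 10, 21, 24, 27, 33, 34, 37, 39, 40}
A ∪ B = {3, 4, 7, 10, 12, 20, 21, 22, 24, 26, 27, 30, 33, 34, 37, 39, 40}

{3, 4, 7, 10, 12, 20, 21, 22, 24, 26, 27, 30, 33, 34, 37, 39, 40}


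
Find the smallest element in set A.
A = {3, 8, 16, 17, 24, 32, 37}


Set A = {3, 8, 16, 17, 24, 32, 37}
Elements in ascending order: 3, 8, 16, 17, 24, 32, 37
The smallest element is 3.

3


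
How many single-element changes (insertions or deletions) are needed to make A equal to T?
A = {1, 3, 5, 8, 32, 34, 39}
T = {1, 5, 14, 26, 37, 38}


Set A = {1, 3, 5, 8, 32, 34, 39}
Set T = {1, 5, 14, 26, 37, 38}
Elements to remove from A (in A, not in T): {3, 8, 32, 34, 39} → 5 removals
Elements to add to A (in T, not in A): {14, 26, 37, 38} → 4 additions
Total edits = 5 + 4 = 9

9


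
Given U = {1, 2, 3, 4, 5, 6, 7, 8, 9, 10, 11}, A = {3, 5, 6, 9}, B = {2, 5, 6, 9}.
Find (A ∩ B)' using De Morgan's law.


U = {1, 2, 3, 4, 5, 6, 7, 8, 9, 10, 11}
A = {3, 5, 6, 9}, B = {2, 5, 6, 9}
A ∩ B = {5, 6, 9}
(A ∩ B)' = U \ (A ∩ B) = {1, 2, 3, 4, 7, 8, 10, 11}
Verification via A' ∪ B': A' = {1, 2, 4, 7, 8, 10, 11}, B' = {1, 3, 4, 7, 8, 10, 11}
A' ∪ B' = {1, 2, 3, 4, 7, 8, 10, 11} ✓

{1, 2, 3, 4, 7, 8, 10, 11}


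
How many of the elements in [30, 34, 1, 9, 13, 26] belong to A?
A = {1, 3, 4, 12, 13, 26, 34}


Set A = {1, 3, 4, 12, 13, 26, 34}
Candidates: [30, 34, 1, 9, 13, 26]
Check each candidate:
30 ∉ A, 34 ∈ A, 1 ∈ A, 9 ∉ A, 13 ∈ A, 26 ∈ A
Count of candidates in A: 4

4


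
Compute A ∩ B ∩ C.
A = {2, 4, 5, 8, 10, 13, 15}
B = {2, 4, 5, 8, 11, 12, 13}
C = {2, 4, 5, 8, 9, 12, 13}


Set A = {2, 4, 5, 8, 10, 13, 15}
Set B = {2, 4, 5, 8, 11, 12, 13}
Set C = {2, 4, 5, 8, 9, 12, 13}
First, A ∩ B = {2, 4, 5, 8, 13}
Then, (A ∩ B) ∩ C = {2, 4, 5, 8, 13}

{2, 4, 5, 8, 13}


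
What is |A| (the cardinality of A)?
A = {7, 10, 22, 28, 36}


Set A = {7, 10, 22, 28, 36}
Listing elements: 7, 10, 22, 28, 36
Counting: 5 elements
|A| = 5

5


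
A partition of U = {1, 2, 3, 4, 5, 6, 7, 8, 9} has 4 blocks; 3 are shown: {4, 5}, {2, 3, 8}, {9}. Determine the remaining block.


U = {1, 2, 3, 4, 5, 6, 7, 8, 9}
Shown blocks: {4, 5}, {2, 3, 8}, {9}
A partition's blocks are pairwise disjoint and cover U, so the missing block = U \ (union of shown blocks).
Union of shown blocks: {2, 3, 4, 5, 8, 9}
Missing block = U \ (union) = {1, 6, 7}

{1, 6, 7}


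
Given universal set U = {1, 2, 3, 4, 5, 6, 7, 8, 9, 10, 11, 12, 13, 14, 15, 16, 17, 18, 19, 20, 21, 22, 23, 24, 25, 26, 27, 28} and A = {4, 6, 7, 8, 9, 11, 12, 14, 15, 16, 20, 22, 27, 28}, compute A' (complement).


Universal set U = {1, 2, 3, 4, 5, 6, 7, 8, 9, 10, 11, 12, 13, 14, 15, 16, 17, 18, 19, 20, 21, 22, 23, 24, 25, 26, 27, 28}
Set A = {4, 6, 7, 8, 9, 11, 12, 14, 15, 16, 20, 22, 27, 28}
A' = U \ A = elements in U but not in A
Checking each element of U:
1 (not in A, include), 2 (not in A, include), 3 (not in A, include), 4 (in A, exclude), 5 (not in A, include), 6 (in A, exclude), 7 (in A, exclude), 8 (in A, exclude), 9 (in A, exclude), 10 (not in A, include), 11 (in A, exclude), 12 (in A, exclude), 13 (not in A, include), 14 (in A, exclude), 15 (in A, exclude), 16 (in A, exclude), 17 (not in A, include), 18 (not in A, include), 19 (not in A, include), 20 (in A, exclude), 21 (not in A, include), 22 (in A, exclude), 23 (not in A, include), 24 (not in A, include), 25 (not in A, include), 26 (not in A, include), 27 (in A, exclude), 28 (in A, exclude)
A' = {1, 2, 3, 5, 10, 13, 17, 18, 19, 21, 23, 24, 25, 26}

{1, 2, 3, 5, 10, 13, 17, 18, 19, 21, 23, 24, 25, 26}


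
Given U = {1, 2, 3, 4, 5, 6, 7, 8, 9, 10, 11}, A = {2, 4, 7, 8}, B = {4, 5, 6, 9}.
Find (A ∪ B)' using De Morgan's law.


U = {1, 2, 3, 4, 5, 6, 7, 8, 9, 10, 11}
A = {2, 4, 7, 8}, B = {4, 5, 6, 9}
A ∪ B = {2, 4, 5, 6, 7, 8, 9}
(A ∪ B)' = U \ (A ∪ B) = {1, 3, 10, 11}
Verification via A' ∩ B': A' = {1, 3, 5, 6, 9, 10, 11}, B' = {1, 2, 3, 7, 8, 10, 11}
A' ∩ B' = {1, 3, 10, 11} ✓

{1, 3, 10, 11}


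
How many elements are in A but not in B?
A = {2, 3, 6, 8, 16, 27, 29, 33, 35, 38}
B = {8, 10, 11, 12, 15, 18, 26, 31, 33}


Set A = {2, 3, 6, 8, 16, 27, 29, 33, 35, 38}
Set B = {8, 10, 11, 12, 15, 18, 26, 31, 33}
A \ B = {2, 3, 6, 16, 27, 29, 35, 38}
|A \ B| = 8

8


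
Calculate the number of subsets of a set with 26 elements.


The set has 26 elements.
The power set contains all possible subsets.
|P(A)| = 2^|A| = 2^26 = 67108864

67108864


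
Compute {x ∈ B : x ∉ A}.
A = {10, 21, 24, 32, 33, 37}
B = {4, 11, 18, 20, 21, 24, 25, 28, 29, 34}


Set A = {10, 21, 24, 32, 33, 37}
Set B = {4, 11, 18, 20, 21, 24, 25, 28, 29, 34}
Check each element of B against A:
4 ∉ A (include), 11 ∉ A (include), 18 ∉ A (include), 20 ∉ A (include), 21 ∈ A, 24 ∈ A, 25 ∉ A (include), 28 ∉ A (include), 29 ∉ A (include), 34 ∉ A (include)
Elements of B not in A: {4, 11, 18, 20, 25, 28, 29, 34}

{4, 11, 18, 20, 25, 28, 29, 34}


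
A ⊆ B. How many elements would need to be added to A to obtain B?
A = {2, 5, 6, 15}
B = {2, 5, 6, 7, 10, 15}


Set A = {2, 5, 6, 15}, |A| = 4
Set B = {2, 5, 6, 7, 10, 15}, |B| = 6
Since A ⊆ B: B \ A = {7, 10}
|B| - |A| = 6 - 4 = 2

2


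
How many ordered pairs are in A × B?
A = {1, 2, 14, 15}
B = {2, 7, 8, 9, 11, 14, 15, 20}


Set A = {1, 2, 14, 15} has 4 elements.
Set B = {2, 7, 8, 9, 11, 14, 15, 20} has 8 elements.
|A × B| = |A| × |B| = 4 × 8 = 32

32


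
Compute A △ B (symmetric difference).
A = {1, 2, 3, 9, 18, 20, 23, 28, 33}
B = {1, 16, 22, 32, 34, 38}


Set A = {1, 2, 3, 9, 18, 20, 23, 28, 33}
Set B = {1, 16, 22, 32, 34, 38}
A △ B = (A \ B) ∪ (B \ A)
Elements in A but not B: {2, 3, 9, 18, 20, 23, 28, 33}
Elements in B but not A: {16, 22, 32, 34, 38}
A △ B = {2, 3, 9, 16, 18, 20, 22, 23, 28, 32, 33, 34, 38}

{2, 3, 9, 16, 18, 20, 22, 23, 28, 32, 33, 34, 38}


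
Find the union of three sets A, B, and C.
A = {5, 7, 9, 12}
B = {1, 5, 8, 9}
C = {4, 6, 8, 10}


Set A = {5, 7, 9, 12}
Set B = {1, 5, 8, 9}
Set C = {4, 6, 8, 10}
First, A ∪ B = {1, 5, 7, 8, 9, 12}
Then, (A ∪ B) ∪ C = {1, 4, 5, 6, 7, 8, 9, 10, 12}

{1, 4, 5, 6, 7, 8, 9, 10, 12}


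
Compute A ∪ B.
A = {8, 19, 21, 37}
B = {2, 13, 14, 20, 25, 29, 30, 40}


Set A = {8, 19, 21, 37}
Set B = {2, 13, 14, 20, 25, 29, 30, 40}
A ∪ B includes all elements in either set.
Elements from A: {8, 19, 21, 37}
Elements from B not already included: {2, 13, 14, 20, 25, 29, 30, 40}
A ∪ B = {2, 8, 13, 14, 19, 20, 21, 25, 29, 30, 37, 40}

{2, 8, 13, 14, 19, 20, 21, 25, 29, 30, 37, 40}


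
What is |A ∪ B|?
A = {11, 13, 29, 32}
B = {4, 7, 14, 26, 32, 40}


Set A = {11, 13, 29, 32}, |A| = 4
Set B = {4, 7, 14, 26, 32, 40}, |B| = 6
A ∩ B = {32}, |A ∩ B| = 1
|A ∪ B| = |A| + |B| - |A ∩ B| = 4 + 6 - 1 = 9

9


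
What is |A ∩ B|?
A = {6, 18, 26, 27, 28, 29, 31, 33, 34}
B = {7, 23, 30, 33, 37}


Set A = {6, 18, 26, 27, 28, 29, 31, 33, 34}
Set B = {7, 23, 30, 33, 37}
A ∩ B = {33}
|A ∩ B| = 1

1


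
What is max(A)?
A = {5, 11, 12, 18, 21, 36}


Set A = {5, 11, 12, 18, 21, 36}
Elements in ascending order: 5, 11, 12, 18, 21, 36
The largest element is 36.

36


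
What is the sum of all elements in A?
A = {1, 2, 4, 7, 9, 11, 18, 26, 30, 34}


Set A = {1, 2, 4, 7, 9, 11, 18, 26, 30, 34}
Sum = 1 + 2 + 4 + 7 + 9 + 11 + 18 + 26 + 30 + 34 = 142

142


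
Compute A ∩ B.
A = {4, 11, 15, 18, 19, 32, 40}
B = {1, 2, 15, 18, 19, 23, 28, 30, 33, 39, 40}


Set A = {4, 11, 15, 18, 19, 32, 40}
Set B = {1, 2, 15, 18, 19, 23, 28, 30, 33, 39, 40}
A ∩ B includes only elements in both sets.
Check each element of A against B:
4 ✗, 11 ✗, 15 ✓, 18 ✓, 19 ✓, 32 ✗, 40 ✓
A ∩ B = {15, 18, 19, 40}

{15, 18, 19, 40}


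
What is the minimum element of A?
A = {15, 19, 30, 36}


Set A = {15, 19, 30, 36}
Elements in ascending order: 15, 19, 30, 36
The smallest element is 15.

15


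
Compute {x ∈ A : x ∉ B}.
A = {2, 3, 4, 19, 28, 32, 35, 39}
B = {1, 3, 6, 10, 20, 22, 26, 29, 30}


Set A = {2, 3, 4, 19, 28, 32, 35, 39}
Set B = {1, 3, 6, 10, 20, 22, 26, 29, 30}
Check each element of A against B:
2 ∉ B (include), 3 ∈ B, 4 ∉ B (include), 19 ∉ B (include), 28 ∉ B (include), 32 ∉ B (include), 35 ∉ B (include), 39 ∉ B (include)
Elements of A not in B: {2, 4, 19, 28, 32, 35, 39}

{2, 4, 19, 28, 32, 35, 39}


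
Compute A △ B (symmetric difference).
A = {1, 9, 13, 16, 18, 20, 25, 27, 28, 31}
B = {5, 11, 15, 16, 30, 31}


Set A = {1, 9, 13, 16, 18, 20, 25, 27, 28, 31}
Set B = {5, 11, 15, 16, 30, 31}
A △ B = (A \ B) ∪ (B \ A)
Elements in A but not B: {1, 9, 13, 18, 20, 25, 27, 28}
Elements in B but not A: {5, 11, 15, 30}
A △ B = {1, 5, 9, 11, 13, 15, 18, 20, 25, 27, 28, 30}

{1, 5, 9, 11, 13, 15, 18, 20, 25, 27, 28, 30}


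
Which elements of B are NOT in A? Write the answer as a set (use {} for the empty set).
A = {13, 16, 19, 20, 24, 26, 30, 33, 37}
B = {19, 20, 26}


Set A = {13, 16, 19, 20, 24, 26, 30, 33, 37}
Set B = {19, 20, 26}
Check each element of B against A:
19 ∈ A, 20 ∈ A, 26 ∈ A
Elements of B not in A: {}

{}


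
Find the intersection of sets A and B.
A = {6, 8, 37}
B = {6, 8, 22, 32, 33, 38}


Set A = {6, 8, 37}
Set B = {6, 8, 22, 32, 33, 38}
A ∩ B includes only elements in both sets.
Check each element of A against B:
6 ✓, 8 ✓, 37 ✗
A ∩ B = {6, 8}

{6, 8}


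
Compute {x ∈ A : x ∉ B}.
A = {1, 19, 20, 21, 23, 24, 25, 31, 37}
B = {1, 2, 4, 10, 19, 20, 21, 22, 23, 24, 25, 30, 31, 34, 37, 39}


Set A = {1, 19, 20, 21, 23, 24, 25, 31, 37}
Set B = {1, 2, 4, 10, 19, 20, 21, 22, 23, 24, 25, 30, 31, 34, 37, 39}
Check each element of A against B:
1 ∈ B, 19 ∈ B, 20 ∈ B, 21 ∈ B, 23 ∈ B, 24 ∈ B, 25 ∈ B, 31 ∈ B, 37 ∈ B
Elements of A not in B: {}

{}


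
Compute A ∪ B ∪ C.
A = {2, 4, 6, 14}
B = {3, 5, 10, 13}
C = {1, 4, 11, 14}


Set A = {2, 4, 6, 14}
Set B = {3, 5, 10, 13}
Set C = {1, 4, 11, 14}
First, A ∪ B = {2, 3, 4, 5, 6, 10, 13, 14}
Then, (A ∪ B) ∪ C = {1, 2, 3, 4, 5, 6, 10, 11, 13, 14}

{1, 2, 3, 4, 5, 6, 10, 11, 13, 14}


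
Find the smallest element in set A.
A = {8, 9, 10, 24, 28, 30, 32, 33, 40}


Set A = {8, 9, 10, 24, 28, 30, 32, 33, 40}
Elements in ascending order: 8, 9, 10, 24, 28, 30, 32, 33, 40
The smallest element is 8.

8


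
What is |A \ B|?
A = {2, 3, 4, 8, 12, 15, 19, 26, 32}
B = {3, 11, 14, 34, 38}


Set A = {2, 3, 4, 8, 12, 15, 19, 26, 32}
Set B = {3, 11, 14, 34, 38}
A \ B = {2, 4, 8, 12, 15, 19, 26, 32}
|A \ B| = 8

8


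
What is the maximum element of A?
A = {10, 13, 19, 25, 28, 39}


Set A = {10, 13, 19, 25, 28, 39}
Elements in ascending order: 10, 13, 19, 25, 28, 39
The largest element is 39.

39


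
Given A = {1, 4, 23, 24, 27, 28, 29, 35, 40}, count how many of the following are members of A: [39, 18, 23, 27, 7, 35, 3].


Set A = {1, 4, 23, 24, 27, 28, 29, 35, 40}
Candidates: [39, 18, 23, 27, 7, 35, 3]
Check each candidate:
39 ∉ A, 18 ∉ A, 23 ∈ A, 27 ∈ A, 7 ∉ A, 35 ∈ A, 3 ∉ A
Count of candidates in A: 3

3


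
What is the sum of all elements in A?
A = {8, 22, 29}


Set A = {8, 22, 29}
Sum = 8 + 22 + 29 = 59

59


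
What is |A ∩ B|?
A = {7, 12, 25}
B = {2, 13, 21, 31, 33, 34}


Set A = {7, 12, 25}
Set B = {2, 13, 21, 31, 33, 34}
A ∩ B = {}
|A ∩ B| = 0

0


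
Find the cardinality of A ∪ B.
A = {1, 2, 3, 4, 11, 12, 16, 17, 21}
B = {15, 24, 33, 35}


Set A = {1, 2, 3, 4, 11, 12, 16, 17, 21}, |A| = 9
Set B = {15, 24, 33, 35}, |B| = 4
A ∩ B = {}, |A ∩ B| = 0
|A ∪ B| = |A| + |B| - |A ∩ B| = 9 + 4 - 0 = 13

13


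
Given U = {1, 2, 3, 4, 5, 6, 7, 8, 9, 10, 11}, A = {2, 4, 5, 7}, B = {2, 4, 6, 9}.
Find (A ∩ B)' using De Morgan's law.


U = {1, 2, 3, 4, 5, 6, 7, 8, 9, 10, 11}
A = {2, 4, 5, 7}, B = {2, 4, 6, 9}
A ∩ B = {2, 4}
(A ∩ B)' = U \ (A ∩ B) = {1, 3, 5, 6, 7, 8, 9, 10, 11}
Verification via A' ∪ B': A' = {1, 3, 6, 8, 9, 10, 11}, B' = {1, 3, 5, 7, 8, 10, 11}
A' ∪ B' = {1, 3, 5, 6, 7, 8, 9, 10, 11} ✓

{1, 3, 5, 6, 7, 8, 9, 10, 11}


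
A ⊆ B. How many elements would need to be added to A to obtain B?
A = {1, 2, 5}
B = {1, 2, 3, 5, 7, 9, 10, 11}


Set A = {1, 2, 5}, |A| = 3
Set B = {1, 2, 3, 5, 7, 9, 10, 11}, |B| = 8
Since A ⊆ B: B \ A = {3, 7, 9, 10, 11}
|B| - |A| = 8 - 3 = 5

5


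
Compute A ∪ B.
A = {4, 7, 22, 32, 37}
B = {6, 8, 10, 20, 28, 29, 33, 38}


Set A = {4, 7, 22, 32, 37}
Set B = {6, 8, 10, 20, 28, 29, 33, 38}
A ∪ B includes all elements in either set.
Elements from A: {4, 7, 22, 32, 37}
Elements from B not already included: {6, 8, 10, 20, 28, 29, 33, 38}
A ∪ B = {4, 6, 7, 8, 10, 20, 22, 28, 29, 32, 33, 37, 38}

{4, 6, 7, 8, 10, 20, 22, 28, 29, 32, 33, 37, 38}


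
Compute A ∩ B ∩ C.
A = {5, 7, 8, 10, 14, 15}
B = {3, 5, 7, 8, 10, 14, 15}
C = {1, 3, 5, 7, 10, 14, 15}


Set A = {5, 7, 8, 10, 14, 15}
Set B = {3, 5, 7, 8, 10, 14, 15}
Set C = {1, 3, 5, 7, 10, 14, 15}
First, A ∩ B = {5, 7, 8, 10, 14, 15}
Then, (A ∩ B) ∩ C = {5, 7, 10, 14, 15}

{5, 7, 10, 14, 15}


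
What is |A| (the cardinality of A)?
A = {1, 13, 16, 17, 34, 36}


Set A = {1, 13, 16, 17, 34, 36}
Listing elements: 1, 13, 16, 17, 34, 36
Counting: 6 elements
|A| = 6

6


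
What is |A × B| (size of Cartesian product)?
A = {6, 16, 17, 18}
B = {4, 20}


Set A = {6, 16, 17, 18} has 4 elements.
Set B = {4, 20} has 2 elements.
|A × B| = |A| × |B| = 4 × 2 = 8

8


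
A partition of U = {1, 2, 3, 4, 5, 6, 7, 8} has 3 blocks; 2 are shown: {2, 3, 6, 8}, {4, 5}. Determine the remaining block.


U = {1, 2, 3, 4, 5, 6, 7, 8}
Shown blocks: {2, 3, 6, 8}, {4, 5}
A partition's blocks are pairwise disjoint and cover U, so the missing block = U \ (union of shown blocks).
Union of shown blocks: {2, 3, 4, 5, 6, 8}
Missing block = U \ (union) = {1, 7}

{1, 7}


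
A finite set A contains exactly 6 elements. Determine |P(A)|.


The set has 6 elements.
The power set contains all possible subsets.
|P(A)| = 2^|A| = 2^6 = 64

64


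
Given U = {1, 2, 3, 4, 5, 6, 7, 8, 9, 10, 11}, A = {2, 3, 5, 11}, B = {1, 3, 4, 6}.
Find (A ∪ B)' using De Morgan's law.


U = {1, 2, 3, 4, 5, 6, 7, 8, 9, 10, 11}
A = {2, 3, 5, 11}, B = {1, 3, 4, 6}
A ∪ B = {1, 2, 3, 4, 5, 6, 11}
(A ∪ B)' = U \ (A ∪ B) = {7, 8, 9, 10}
Verification via A' ∩ B': A' = {1, 4, 6, 7, 8, 9, 10}, B' = {2, 5, 7, 8, 9, 10, 11}
A' ∩ B' = {7, 8, 9, 10} ✓

{7, 8, 9, 10}


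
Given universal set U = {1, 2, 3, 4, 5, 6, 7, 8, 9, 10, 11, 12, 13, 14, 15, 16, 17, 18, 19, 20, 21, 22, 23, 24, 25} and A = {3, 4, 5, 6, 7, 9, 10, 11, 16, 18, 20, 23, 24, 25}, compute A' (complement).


Universal set U = {1, 2, 3, 4, 5, 6, 7, 8, 9, 10, 11, 12, 13, 14, 15, 16, 17, 18, 19, 20, 21, 22, 23, 24, 25}
Set A = {3, 4, 5, 6, 7, 9, 10, 11, 16, 18, 20, 23, 24, 25}
A' = U \ A = elements in U but not in A
Checking each element of U:
1 (not in A, include), 2 (not in A, include), 3 (in A, exclude), 4 (in A, exclude), 5 (in A, exclude), 6 (in A, exclude), 7 (in A, exclude), 8 (not in A, include), 9 (in A, exclude), 10 (in A, exclude), 11 (in A, exclude), 12 (not in A, include), 13 (not in A, include), 14 (not in A, include), 15 (not in A, include), 16 (in A, exclude), 17 (not in A, include), 18 (in A, exclude), 19 (not in A, include), 20 (in A, exclude), 21 (not in A, include), 22 (not in A, include), 23 (in A, exclude), 24 (in A, exclude), 25 (in A, exclude)
A' = {1, 2, 8, 12, 13, 14, 15, 17, 19, 21, 22}

{1, 2, 8, 12, 13, 14, 15, 17, 19, 21, 22}


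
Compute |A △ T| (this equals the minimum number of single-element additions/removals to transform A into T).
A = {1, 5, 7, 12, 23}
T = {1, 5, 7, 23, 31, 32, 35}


Set A = {1, 5, 7, 12, 23}
Set T = {1, 5, 7, 23, 31, 32, 35}
Elements to remove from A (in A, not in T): {12} → 1 removals
Elements to add to A (in T, not in A): {31, 32, 35} → 3 additions
Total edits = 1 + 3 = 4

4


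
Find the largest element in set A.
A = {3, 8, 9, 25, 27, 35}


Set A = {3, 8, 9, 25, 27, 35}
Elements in ascending order: 3, 8, 9, 25, 27, 35
The largest element is 35.

35


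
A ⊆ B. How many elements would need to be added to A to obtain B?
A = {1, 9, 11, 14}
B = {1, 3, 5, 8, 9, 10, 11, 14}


Set A = {1, 9, 11, 14}, |A| = 4
Set B = {1, 3, 5, 8, 9, 10, 11, 14}, |B| = 8
Since A ⊆ B: B \ A = {3, 5, 8, 10}
|B| - |A| = 8 - 4 = 4

4


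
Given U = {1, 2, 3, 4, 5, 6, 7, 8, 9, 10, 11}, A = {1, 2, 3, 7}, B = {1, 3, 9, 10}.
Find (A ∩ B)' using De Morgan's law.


U = {1, 2, 3, 4, 5, 6, 7, 8, 9, 10, 11}
A = {1, 2, 3, 7}, B = {1, 3, 9, 10}
A ∩ B = {1, 3}
(A ∩ B)' = U \ (A ∩ B) = {2, 4, 5, 6, 7, 8, 9, 10, 11}
Verification via A' ∪ B': A' = {4, 5, 6, 8, 9, 10, 11}, B' = {2, 4, 5, 6, 7, 8, 11}
A' ∪ B' = {2, 4, 5, 6, 7, 8, 9, 10, 11} ✓

{2, 4, 5, 6, 7, 8, 9, 10, 11}


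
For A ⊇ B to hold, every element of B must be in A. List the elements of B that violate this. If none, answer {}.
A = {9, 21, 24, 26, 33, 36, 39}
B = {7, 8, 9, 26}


Set A = {9, 21, 24, 26, 33, 36, 39}
Set B = {7, 8, 9, 26}
Check each element of B against A:
7 ∉ A (include), 8 ∉ A (include), 9 ∈ A, 26 ∈ A
Elements of B not in A: {7, 8}

{7, 8}


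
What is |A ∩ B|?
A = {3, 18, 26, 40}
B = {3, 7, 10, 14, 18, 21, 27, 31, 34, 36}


Set A = {3, 18, 26, 40}
Set B = {3, 7, 10, 14, 18, 21, 27, 31, 34, 36}
A ∩ B = {3, 18}
|A ∩ B| = 2

2


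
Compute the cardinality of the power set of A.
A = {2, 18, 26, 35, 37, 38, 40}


Set A = {2, 18, 26, 35, 37, 38, 40}
|A| = 7
The power set P(A) contains all subsets of A.
|P(A)| = 2^|A| = 2^7 = 128

128


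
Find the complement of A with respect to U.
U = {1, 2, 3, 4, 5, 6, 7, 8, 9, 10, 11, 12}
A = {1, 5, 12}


Universal set U = {1, 2, 3, 4, 5, 6, 7, 8, 9, 10, 11, 12}
Set A = {1, 5, 12}
A' = U \ A = elements in U but not in A
Checking each element of U:
1 (in A, exclude), 2 (not in A, include), 3 (not in A, include), 4 (not in A, include), 5 (in A, exclude), 6 (not in A, include), 7 (not in A, include), 8 (not in A, include), 9 (not in A, include), 10 (not in A, include), 11 (not in A, include), 12 (in A, exclude)
A' = {2, 3, 4, 6, 7, 8, 9, 10, 11}

{2, 3, 4, 6, 7, 8, 9, 10, 11}


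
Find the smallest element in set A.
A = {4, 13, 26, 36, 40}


Set A = {4, 13, 26, 36, 40}
Elements in ascending order: 4, 13, 26, 36, 40
The smallest element is 4.

4


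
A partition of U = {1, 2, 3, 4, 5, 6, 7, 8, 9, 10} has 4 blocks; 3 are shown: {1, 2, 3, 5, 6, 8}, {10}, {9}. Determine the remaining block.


U = {1, 2, 3, 4, 5, 6, 7, 8, 9, 10}
Shown blocks: {1, 2, 3, 5, 6, 8}, {10}, {9}
A partition's blocks are pairwise disjoint and cover U, so the missing block = U \ (union of shown blocks).
Union of shown blocks: {1, 2, 3, 5, 6, 8, 9, 10}
Missing block = U \ (union) = {4, 7}

{4, 7}


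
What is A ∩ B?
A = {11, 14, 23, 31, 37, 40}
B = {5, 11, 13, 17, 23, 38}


Set A = {11, 14, 23, 31, 37, 40}
Set B = {5, 11, 13, 17, 23, 38}
A ∩ B includes only elements in both sets.
Check each element of A against B:
11 ✓, 14 ✗, 23 ✓, 31 ✗, 37 ✗, 40 ✗
A ∩ B = {11, 23}

{11, 23}


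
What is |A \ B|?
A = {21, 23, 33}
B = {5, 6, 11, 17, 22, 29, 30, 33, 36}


Set A = {21, 23, 33}
Set B = {5, 6, 11, 17, 22, 29, 30, 33, 36}
A \ B = {21, 23}
|A \ B| = 2

2


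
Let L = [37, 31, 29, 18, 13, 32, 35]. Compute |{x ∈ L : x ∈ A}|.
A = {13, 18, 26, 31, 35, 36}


Set A = {13, 18, 26, 31, 35, 36}
Candidates: [37, 31, 29, 18, 13, 32, 35]
Check each candidate:
37 ∉ A, 31 ∈ A, 29 ∉ A, 18 ∈ A, 13 ∈ A, 32 ∉ A, 35 ∈ A
Count of candidates in A: 4

4


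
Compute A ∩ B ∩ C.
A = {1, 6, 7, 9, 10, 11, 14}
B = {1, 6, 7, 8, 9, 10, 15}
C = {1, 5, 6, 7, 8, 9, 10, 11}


Set A = {1, 6, 7, 9, 10, 11, 14}
Set B = {1, 6, 7, 8, 9, 10, 15}
Set C = {1, 5, 6, 7, 8, 9, 10, 11}
First, A ∩ B = {1, 6, 7, 9, 10}
Then, (A ∩ B) ∩ C = {1, 6, 7, 9, 10}

{1, 6, 7, 9, 10}


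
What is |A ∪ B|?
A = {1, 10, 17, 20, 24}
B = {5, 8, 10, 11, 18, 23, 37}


Set A = {1, 10, 17, 20, 24}, |A| = 5
Set B = {5, 8, 10, 11, 18, 23, 37}, |B| = 7
A ∩ B = {10}, |A ∩ B| = 1
|A ∪ B| = |A| + |B| - |A ∩ B| = 5 + 7 - 1 = 11

11
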